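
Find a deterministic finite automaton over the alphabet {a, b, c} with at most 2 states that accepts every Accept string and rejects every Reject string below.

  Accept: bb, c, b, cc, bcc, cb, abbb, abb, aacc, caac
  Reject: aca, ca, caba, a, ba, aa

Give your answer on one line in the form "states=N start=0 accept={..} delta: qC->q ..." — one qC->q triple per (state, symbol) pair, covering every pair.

State merging on the prefix tree: take the shortest (then alphabetical) example prefix whose next move is undefined and point that move at state 0, else 1, else 2, ...; a target is out if some Accept/Reject pair would then sit in one state with the same input left (inseparable). If every existing state is out, open a new one.
a: 0a undefined. 0a->0: ok.
b: 0b undefined. 0b->0: no, bb/a meet in 0. Open state 1: 0b->1.
c: 0c undefined. 0c->0: no, c/aca meet in 0. 0c->1: ok.
ba: 1a undefined. 1a->0: ok.
bb: 1b undefined. 1b->0: no, bb/aca meet in 0. 1b->1: ok.
bc: 1c undefined. 1c->0: no, cc/aca meet in 0. 1c->1: ok.
All examples now run through 2 states with every (state, symbol) defined. Accept strings end in {1}, Reject strings end in {0}; accept={1}.

states=2 start=0 accept={1} delta: 0a->0 0b->1 0c->1 1a->0 1b->1 1c->1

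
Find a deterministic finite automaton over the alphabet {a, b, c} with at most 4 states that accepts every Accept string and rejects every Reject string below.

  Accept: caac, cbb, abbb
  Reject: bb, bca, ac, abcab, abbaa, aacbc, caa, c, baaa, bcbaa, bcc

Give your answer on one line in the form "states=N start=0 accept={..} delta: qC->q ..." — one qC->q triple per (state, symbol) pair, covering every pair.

Grow the machine one transition at a time. Run the examples from 0; the earliest place one falls off (shortest prefix, ties alphabetical) gets sent to the lowest-numbered state that keeps every Accept/Reject pair distinguishable — a pair clashes when both reach the same state with identical unread suffix — and to a fresh state only if none does.
a: 0a undefined. 0a->0: ok.
b: 0b undefined. 0b->0: no, abbb/bb meet in 0. Open state 1: 0b->1.
c: 0c undefined. 0c->0: no, caac/ac meet in 0. 0c->1: ok.
ba: 1a undefined. 1a->0: no, caac/ac meet in 1. 1a->1: ok.
bb: 1b undefined. 1b->0: no, cbb/ac meet in 1. 1b->1: no, caac/aacbc meet in 1 with "c" left. Open state 2: 1b->2.
bc: 1c undefined. 1c->0: no, caac/bca meet in 0. 1c->1: no, caac/bca meet in 1. 1c->2: no, caac/bb meet in 2. Open state 3: 1c->3.
bca: 3a undefined. 3a->0: ok.
bcb: 3b undefined. 3b->0: ok.
bcc: 3c undefined. 3c->0: ok.
cbb: 2b undefined. 2b->0: no, cbb/bca meet in 0. 2b->1: no, cbb/ac meet in 1. 2b->2: no, cbb/bb meet in 2. 2b->3: ok.
abba: 2a undefined. 2a->0: ok.
aacbc: 2c undefined. 2c->0: ok.
All examples now run through 4 states with every (state, symbol) defined. Accept strings end in {3}, Reject strings end in {0,1,2}; accept={3}.

states=4 start=0 accept={3} delta: 0a->0 0b->1 0c->1 1a->1 1b->2 1c->3 2a->0 2b->3 2c->0 3a->0 3b->0 3c->0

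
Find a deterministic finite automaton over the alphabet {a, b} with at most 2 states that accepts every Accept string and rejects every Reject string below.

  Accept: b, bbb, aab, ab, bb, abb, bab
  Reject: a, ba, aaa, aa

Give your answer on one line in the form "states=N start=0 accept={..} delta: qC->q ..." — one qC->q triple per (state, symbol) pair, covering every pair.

Fold the examples into a partial DFA from state 0: repeatedly fix the first undefined (state, symbol) met by the shortest-then-alphabetical prefix, trying targets in increasing order and rejecting any under which an Accept and a Reject string meet in one state with the same remainder; add a state when all current targets are rejected. Accepting states are where Accept strings end.
a: 0a undefined. 0a->0: ok.
b: 0b undefined. 0b->0: no, b/a meet in 0. Open state 1: 0b->1.
ba: 1a undefined. 1a->0: ok.
bb: 1b undefined. 1b->0: no, bb/a meet in 0. 1b->1: ok.
All examples now run through 2 states with every (state, symbol) defined. Accept strings end in {1}, Reject strings end in {0}; accept={1}.

states=2 start=0 accept={1} delta: 0a->0 0b->1 1a->0 1b->1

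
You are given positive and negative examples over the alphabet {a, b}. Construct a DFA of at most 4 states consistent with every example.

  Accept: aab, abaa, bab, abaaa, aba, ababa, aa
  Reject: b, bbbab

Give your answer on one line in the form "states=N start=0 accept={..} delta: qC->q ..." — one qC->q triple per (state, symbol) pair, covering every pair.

Grow the machine one transition at a time. Run the examples from 0; the earliest place one falls off (shortest prefix, ties alphabetical) gets sent to the lowest-numbered state that keeps every Accept/Reject pair distinguishable — a pair clashes when both reach the same state with identical unread suffix — and to a fresh state only if none does.
a: 0a undefined. 0a->0: no, aab/b meet in 0 with "b" left. Open state 1: 0a->1.
b: 0b undefined. 0b->0: no, bab/bbbab meet in 1 with "b" left. 0b->1: ok.
aa: 1a undefined. 1a->0: no, aab/b meet in 1. 1a->1: no, aa/b meet in 1. Open state 2: 1a->2.
ab: 1b undefined. 1b->0: no, aab/bbbab meet in 2 with "b" left. 1b->1: no, aab/bbbab meet in 2 with "b" left. 1b->2: ok.
aab: 2b undefined. 2b->0: no, aa/bbbab meet in 2. 2b->1: no, aab/b meet in 1. 2b->2: ok.
aba: 2a undefined. 2a->0: no, abaa/b meet in 1. 2a->1: no, aab/bbbab meet in 2. 2a->2: no, aab/bbbab meet in 2. Open state 3: 2a->3.
abaa: 3a undefined. 3a->0: no, abaaa/b meet in 1. 3a->1: no, abaa/b meet in 1. 3a->2: ok.
abab: 3b undefined. 3b->0: no, ababa/b meet in 1. 3b->1: ok.
All examples now run through 4 states with every (state, symbol) defined. Accept strings end in {2,3}, Reject strings end in {1}; accept={2,3}.

states=4 start=0 accept={2,3} delta: 0a->1 0b->1 1a->2 1b->2 2a->3 2b->2 3a->2 3b->1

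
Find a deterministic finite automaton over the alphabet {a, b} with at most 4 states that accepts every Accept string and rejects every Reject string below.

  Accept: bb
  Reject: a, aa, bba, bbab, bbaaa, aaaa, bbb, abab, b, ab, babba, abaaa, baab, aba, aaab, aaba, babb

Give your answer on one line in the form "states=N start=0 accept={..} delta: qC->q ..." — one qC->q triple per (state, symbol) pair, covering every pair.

Fold the examples into a partial DFA from state 0: repeatedly fix the first undefined (state, symbol) met by the shortest-then-alphabetical prefix, trying targets in increasing order and rejecting any under which an Accept and a Reject string meet in one state with the same remainder; add a state when all current targets are rejected. Accepting states are where Accept strings end.
a: 0a undefined. 0a->0: ok.
b: 0b undefined. 0b->0: no, bb/a meet in 0. Open state 1: 0b->1.
ba: 1a undefined. 1a->0: no, bb/babb meet in 1 with "b" left. 1a->1: no, bb/abab meet in 1 with "b" left. Open state 2: 1a->2.
bb: 1b undefined. 1b->0: no, bb/a meet in 0. 1b->1: no, bb/bbb meet in 1. 1b->2: no, bb/aba meet in 2. Open state 3: 1b->3.
baa: 2a undefined. 2a->0: ok.
bab: 2b undefined. 2b->0: ok.
bba: 3a undefined. 3a->0: ok.
bbb: 3b undefined. 3b->0: ok.
All examples now run through 4 states with every (state, symbol) defined. Accept strings end in {3}, Reject strings end in {0,1,2}; accept={3}.

states=4 start=0 accept={3} delta: 0a->0 0b->1 1a->2 1b->3 2a->0 2b->0 3a->0 3b->0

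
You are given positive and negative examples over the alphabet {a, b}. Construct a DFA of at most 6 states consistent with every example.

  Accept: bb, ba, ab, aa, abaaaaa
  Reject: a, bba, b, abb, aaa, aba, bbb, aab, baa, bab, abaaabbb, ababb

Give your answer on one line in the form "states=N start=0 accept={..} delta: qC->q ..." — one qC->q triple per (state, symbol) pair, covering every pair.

Grow the machine one transition at a time. Run the examples from 0; the earliest place one falls off (shortest prefix, ties alphabetical) gets sent to the lowest-numbered state that keeps every Accept/Reject pair distinguishable — a pair clashes when both reach the same state with identical unread suffix — and to a fresh state only if none does.
a: 0a undefined. 0a->0: no, bb/abb meet in 0 with "bb" left. Open state 1: 0a->1.
b: 0b undefined. 0b->0: no, bb/b meet in 0. 0b->1: ok.
aa: 1a undefined. 1a->0: ok.
ab: 1b undefined. 1b->0: no, bb/abaaabbb meet in 0. 1b->1: no, bb/a meet in 1. Open state 2: 1b->2.
aba: 2a undefined. 2a->0: no, bb/ababb meet in 2. 2a->1: no, abaaaaa/a meet in 1. 2a->2: no, bb/bba meet in 2. Open state 3: 2a->3.
abb: 2b undefined. 2b->0: no, ba/abb meet in 0. 2b->1: ok.
abaa: 3a undefined. 3a->0: no, bb/abaaabbb meet in 2. 3a->1: ok.
abab: 3b undefined. 3b->0: ok.
All examples now run through 4 states with every (state, symbol) defined. Accept strings end in {0,2}, Reject strings end in {1,3}; accept={0,2}.

states=4 start=0 accept={0,2} delta: 0a->1 0b->1 1a->0 1b->2 2a->3 2b->1 3a->1 3b->0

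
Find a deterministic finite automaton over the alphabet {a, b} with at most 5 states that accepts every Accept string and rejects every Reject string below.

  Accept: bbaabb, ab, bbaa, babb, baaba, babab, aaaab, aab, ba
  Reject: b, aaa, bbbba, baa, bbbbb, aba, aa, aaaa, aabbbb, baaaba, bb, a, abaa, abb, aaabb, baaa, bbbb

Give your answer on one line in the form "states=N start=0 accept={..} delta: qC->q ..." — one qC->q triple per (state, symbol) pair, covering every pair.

states=5 start=0 accept={0,3} delta: 0a->1 0b->2 1a->1 1b->0 2a->3 2b->4 3a->4 3b->1 4a->2 4b->2

Fold the examples into a partial DFA from state 0: repeatedly fix the first undefined (state, symbol) met by the shortest-then-alphabetical prefix, trying targets in increasing order and rejecting any under which an Accept and a Reject string meet in one state with the same remainder; add a state when all current targets are rejected. Accepting states are where Accept strings end.
a: 0a undefined. 0a->0: no, ab/b meet in 0 with "b" left. Open state 1: 0a->1.
b: 0b undefined. 0b->0: no, bbaa/baa meet in 1 with "a" left. 0b->1: no, ab/bb meet in 1 with "b" left. Open state 2: 0b->2.
aa: 1a undefined. 1a->0: no, aaaab/b meet in 2. 1a->1: ok.
ab: 1b undefined. 1b->0: ok.
ba: 2a undefined. 2a->0: no, babb/bb meet in 2 with "b" left. 2a->1: no, babb/b meet in 2. 2a->2: no, babb/aabbbb meet in 2 with "bb" left. Open state 3: 2a->3.
bb: 2b undefined. 2b->0: no, bbaabb/b meet in 2. 2b->1: no, bbaabb/b meet in 2. 2b->2: no, bbaa/baa meet in 3 with "a" left. 2b->3: no, bbaa/baaa meet in 3 with "aa" left. Open state 4: 2b->4.
baa: 3a undefined. 3a->0: no, ab/baa meet in 0. 3a->1: no, baaba/aaa meet in 1. 3a->2: no, ba/baaa meet in 3. 3a->3: no, baaba/baaaba meet in 3 with "ba" left. 3a->4: ok.
bab: 3b undefined. 3b->0: no, babb/b meet in 2. 3b->1: ok.
bba: 4a undefined. 4a->0: no, bbaabb/b meet in 2. 4a->1: no, bbaabb/b meet in 2. 4a->2: ok.
bbb: 4b undefined. 4b->0: no, bbaabb/aabbbb meet in 0. 4b->1: no, bbaabb/bbbb meet in 0. 4b->2: ok.
All examples now run through 5 states with every (state, symbol) defined. Accept strings end in {0,3}, Reject strings end in {1,2,4}; accept={0,3}.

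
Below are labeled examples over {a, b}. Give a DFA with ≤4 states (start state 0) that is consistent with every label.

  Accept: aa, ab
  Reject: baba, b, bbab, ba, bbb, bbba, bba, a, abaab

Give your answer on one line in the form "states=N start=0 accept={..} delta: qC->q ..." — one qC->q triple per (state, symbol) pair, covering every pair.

Grow the machine one transition at a time. Run the examples from 0; the earliest place one falls off (shortest prefix, ties alphabetical) gets sent to the lowest-numbered state that keeps every Accept/Reject pair distinguishable — a pair clashes when both reach the same state with identical unread suffix — and to a fresh state only if none does.
a: 0a undefined. 0a->0: no, aa/a meet in 0. Open state 1: 0a->1.
b: 0b undefined. 0b->0: no, ab/bbab meet in 1 with "b" left. 0b->1: no, aa/ba meet in 1 with "a" left. Open state 2: 0b->2.
aa: 1a undefined. 1a->0: ok.
ab: 1b undefined. 1b->0: ok.
ba: 2a undefined. 2a->0: no, aa/baba meet in 0. 2a->1: ok.
bb: 2b undefined. 2b->0: no, aa/bbab meet in 0. 2b->1: no, aa/bbb meet in 0. 2b->2: no, aa/bbab meet in 0. Open state 3: 2b->3.
bba: 3a undefined. 3a->0: no, aa/bba meet in 0. 3a->1: no, aa/bbab meet in 0. 3a->2: ok.
bbb: 3b undefined. 3b->0: no, aa/bbb meet in 0. 3b->1: no, aa/bbba meet in 0. 3b->2: ok.
All examples now run through 4 states with every (state, symbol) defined. Accept strings end in {0}, Reject strings end in {1,2,3}; accept={0}.

states=4 start=0 accept={0} delta: 0a->1 0b->2 1a->0 1b->0 2a->1 2b->3 3a->2 3b->2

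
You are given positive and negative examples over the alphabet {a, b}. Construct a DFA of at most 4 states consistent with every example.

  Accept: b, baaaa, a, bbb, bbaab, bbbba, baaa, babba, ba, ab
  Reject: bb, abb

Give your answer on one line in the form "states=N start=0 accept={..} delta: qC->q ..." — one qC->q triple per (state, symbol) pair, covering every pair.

Grow the machine one transition at a time. Run the examples from 0; the earliest place one falls off (shortest prefix, ties alphabetical) gets sent to the lowest-numbered state that keeps every Accept/Reject pair distinguishable — a pair clashes when both reach the same state with identical unread suffix — and to a fresh state only if none does.
a: 0a undefined. 0a->0: ok.
b: 0b undefined. 0b->0: no, b/bb meet in 0. Open state 1: 0b->1.
ba: 1a undefined. 1a->0: ok.
bb: 1b undefined. 1b->0: no, baaaa/bb meet in 0. 1b->1: no, b/bb meet in 1. Open state 2: 1b->2.
bba: 2a undefined. 2a->0: ok.
bbb: 2b undefined. 2b->0: ok.
All examples now run through 3 states with every (state, symbol) defined. Accept strings end in {0,1}, Reject strings end in {2}; accept={0,1}.

states=3 start=0 accept={0,1} delta: 0a->0 0b->1 1a->0 1b->2 2a->0 2b->0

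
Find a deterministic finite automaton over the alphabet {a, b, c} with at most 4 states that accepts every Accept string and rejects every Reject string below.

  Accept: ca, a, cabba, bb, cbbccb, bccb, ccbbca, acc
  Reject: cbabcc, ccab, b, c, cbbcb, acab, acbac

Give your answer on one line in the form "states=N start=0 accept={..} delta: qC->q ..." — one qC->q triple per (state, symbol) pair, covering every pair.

states=2 start=0 accept={0} delta: 0a->0 0b->1 0c->1 1a->0 1b->0 1c->0

State merging on the prefix tree: take the shortest (then alphabetical) example prefix whose next move is undefined and point that move at state 0, else 1, else 2, ...; a target is out if some Accept/Reject pair would then sit in one state with the same input left (inseparable). If every existing state is out, open a new one.
a: 0a undefined. 0a->0: ok.
b: 0b undefined. 0b->0: no, a/b meet in 0. Open state 1: 0b->1.
c: 0c undefined. 0c->0: no, ca/c meet in 0. 0c->1: ok.
bb: 1b undefined. 1b->0: ok.
bc: 1c undefined. 1c->0: ok.
ca: 1a undefined. 1a->0: ok.
All examples now run through 2 states with every (state, symbol) defined. Accept strings end in {0}, Reject strings end in {1}; accept={0}.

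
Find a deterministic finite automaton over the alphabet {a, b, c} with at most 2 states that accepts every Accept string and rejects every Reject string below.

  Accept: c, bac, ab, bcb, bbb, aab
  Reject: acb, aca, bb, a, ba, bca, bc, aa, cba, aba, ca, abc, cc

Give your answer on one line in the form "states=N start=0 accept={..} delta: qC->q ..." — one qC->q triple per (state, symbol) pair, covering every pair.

State merging on the prefix tree: take the shortest (then alphabetical) example prefix whose next move is undefined and point that move at state 0, else 1, else 2, ...; a target is out if some Accept/Reject pair would then sit in one state with the same input left (inseparable). If every existing state is out, open a new one.
a: 0a undefined. 0a->0: ok.
b: 0b undefined. 0b->0: no, c/bc meet in 0 with "c" left. Open state 1: 0b->1.
c: 0c undefined. 0c->0: no, c/aca meet in 0. 0c->1: ok.
ba: 1a undefined. 1a->0: ok.
bb: 1b undefined. 1b->0: ok.
bc: 1c undefined. 1c->0: ok.
All examples now run through 2 states with every (state, symbol) defined. Accept strings end in {1}, Reject strings end in {0}; accept={1}.

states=2 start=0 accept={1} delta: 0a->0 0b->1 0c->1 1a->0 1b->0 1c->0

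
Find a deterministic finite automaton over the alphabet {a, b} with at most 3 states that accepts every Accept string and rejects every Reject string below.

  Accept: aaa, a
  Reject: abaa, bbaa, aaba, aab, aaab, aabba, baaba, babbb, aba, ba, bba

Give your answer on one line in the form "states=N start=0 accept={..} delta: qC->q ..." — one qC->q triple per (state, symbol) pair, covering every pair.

Grow the machine one transition at a time. Run the examples from 0; the earliest place one falls off (shortest prefix, ties alphabetical) gets sent to the lowest-numbered state that keeps every Accept/Reject pair distinguishable — a pair clashes when both reach the same state with identical unread suffix — and to a fresh state only if none does.
a: 0a undefined. 0a->0: ok.
b: 0b undefined. 0b->0: no, aaa/abaa meet in 0. Open state 1: 0b->1.
ba: 1a undefined. 1a->0: no, aaa/abaa meet in 0. 1a->1: ok.
bb: 1b undefined. 1b->0: no, aaa/bbaa meet in 0. 1b->1: ok.
All examples now run through 2 states with every (state, symbol) defined. Accept strings end in {0}, Reject strings end in {1}; accept={0}.

states=2 start=0 accept={0} delta: 0a->0 0b->1 1a->1 1b->1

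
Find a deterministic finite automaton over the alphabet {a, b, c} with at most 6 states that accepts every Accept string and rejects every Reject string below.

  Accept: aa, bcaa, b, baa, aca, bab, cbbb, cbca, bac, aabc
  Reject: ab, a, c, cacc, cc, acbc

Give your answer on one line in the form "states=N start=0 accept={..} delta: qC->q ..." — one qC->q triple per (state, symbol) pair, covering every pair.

Grow the machine one transition at a time. Run the examples from 0; the earliest place one falls off (shortest prefix, ties alphabetical) gets sent to the lowest-numbered state that keeps every Accept/Reject pair distinguishable — a pair clashes when both reach the same state with identical unread suffix — and to a fresh state only if none does.
a: 0a undefined. 0a->0: no, aa/a meet in 0. Open state 1: 0a->1.
b: 0b undefined. 0b->0: no, bab/ab meet in 1 with "b" left. 0b->1: no, b/a meet in 1. Open state 2: 0b->2.
c: 0c undefined. 0c->0: ok.
aa: 1a undefined. 1a->0: no, aa/c meet in 0. 1a->1: no, aa/a meet in 1. 1a->2: ok.
ab: 1b undefined. 1b->0: ok.
ac: 1c undefined. 1c->0: no, aca/a meet in 1. 1c->1: ok.
ba: 2a undefined. 2a->0: no, baa/a meet in 1. 2a->1: no, bab/ab meet in 0. 2a->2: ok.
bc: 2c undefined. 2c->0: no, cbca/a meet in 1. 2c->1: no, bac/a meet in 1. 2c->2: ok.
aab: 2b undefined. 2b->0: no, bab/ab meet in 0. 2b->1: no, bab/a meet in 1. 2b->2: ok.
All examples now run through 3 states with every (state, symbol) defined. Accept strings end in {2}, Reject strings end in {0,1}; accept={2}.

states=3 start=0 accept={2} delta: 0a->1 0b->2 0c->0 1a->2 1b->0 1c->1 2a->2 2b->2 2c->2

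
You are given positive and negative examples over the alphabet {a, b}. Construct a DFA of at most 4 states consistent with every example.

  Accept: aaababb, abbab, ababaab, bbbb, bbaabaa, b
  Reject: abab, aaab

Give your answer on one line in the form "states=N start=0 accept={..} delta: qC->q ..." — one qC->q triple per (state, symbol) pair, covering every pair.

states=3 start=0 accept={0,1} delta: 0a->1 0b->0 1a->0 1b->2 2a->1 2b->1

Fold the examples into a partial DFA from state 0: repeatedly fix the first undefined (state, symbol) met by the shortest-then-alphabetical prefix, trying targets in increasing order and rejecting any under which an Accept and a Reject string meet in one state with the same remainder; add a state when all current targets are rejected. Accepting states are where Accept strings end.
a: 0a undefined. 0a->0: no, b/aaab meet in 0 with "b" left. Open state 1: 0a->1.
b: 0b undefined. 0b->0: ok.
aa: 1a undefined. 1a->0: ok.
ab: 1b undefined. 1b->0: no, aaababb/abab meet in 0. 1b->1: no, aaababb/abab meet in 0. Open state 2: 1b->2.
aba: 2a undefined. 2a->0: no, aaababb/abab meet in 0. 2a->1: ok.
abb: 2b undefined. 2b->0: no, abbab/abab meet in 2. 2b->1: ok.
All examples now run through 3 states with every (state, symbol) defined. Accept strings end in {0,1}, Reject strings end in {2}; accept={0,1}.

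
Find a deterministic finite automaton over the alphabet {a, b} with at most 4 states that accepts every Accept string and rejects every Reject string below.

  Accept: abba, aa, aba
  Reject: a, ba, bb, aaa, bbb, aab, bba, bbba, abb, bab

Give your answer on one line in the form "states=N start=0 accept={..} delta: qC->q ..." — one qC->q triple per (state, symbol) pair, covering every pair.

State merging on the prefix tree: take the shortest (then alphabetical) example prefix whose next move is undefined and point that move at state 0, else 1, else 2, ...; a target is out if some Accept/Reject pair would then sit in one state with the same input left (inseparable). If every existing state is out, open a new one.
a: 0a undefined. 0a->0: no, abba/bba meet in 0 with "bba" left. Open state 1: 0a->1.
b: 0b undefined. 0b->0: ok.
aa: 1a undefined. 1a->0: no, aa/bb meet in 0. 1a->1: no, aa/a meet in 1. Open state 2: 1a->2.
ab: 1b undefined. 1b->0: no, abba/a meet in 1. 1b->1: ok.
aaa: 2a undefined. 2a->0: ok.
aab: 2b undefined. 2b->0: ok.
All examples now run through 3 states with every (state, symbol) defined. Accept strings end in {2}, Reject strings end in {0,1}; accept={2}.

states=3 start=0 accept={2} delta: 0a->1 0b->0 1a->2 1b->1 2a->0 2b->0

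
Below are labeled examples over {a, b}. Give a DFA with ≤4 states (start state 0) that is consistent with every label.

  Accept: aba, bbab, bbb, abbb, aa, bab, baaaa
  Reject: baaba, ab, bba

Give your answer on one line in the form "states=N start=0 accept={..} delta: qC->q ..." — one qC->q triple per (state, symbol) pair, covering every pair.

states=4 start=0 accept={0,2} delta: 0a->0 0b->1 1a->2 1b->2 2a->3 2b->0 3a->0 3b->2

Fold the examples into a partial DFA from state 0: repeatedly fix the first undefined (state, symbol) met by the shortest-then-alphabetical prefix, trying targets in increasing order and rejecting any under which an Accept and a Reject string meet in one state with the same remainder; add a state when all current targets are rejected. Accepting states are where Accept strings end.
a: 0a undefined. 0a->0: ok.
b: 0b undefined. 0b->0: no, aba/baaba meet in 0. Open state 1: 0b->1.
ba: 1a undefined. 1a->0: no, aba/baaba meet in 0. 1a->1: no, aba/ab meet in 1. Open state 2: 1a->2.
bb: 1b undefined. 1b->0: no, bbab/ab meet in 1. 1b->1: no, aba/bba meet in 2. 1b->2: ok.
baa: 2a undefined. 2a->0: no, aba/baaba meet in 2. 2a->1: no, baaaa/baaba meet in 1. 2a->2: no, aba/bba meet in 2. Open state 3: 2a->3.
bab: 2b undefined. 2b->0: ok.
baaa: 3a undefined. 3a->0: ok.
baab: 3b undefined. 3b->0: no, bbab/baaba meet in 0. 3b->1: no, aba/baaba meet in 2. 3b->2: ok.
All examples now run through 4 states with every (state, symbol) defined. Accept strings end in {0,2}, Reject strings end in {1,3}; accept={0,2}.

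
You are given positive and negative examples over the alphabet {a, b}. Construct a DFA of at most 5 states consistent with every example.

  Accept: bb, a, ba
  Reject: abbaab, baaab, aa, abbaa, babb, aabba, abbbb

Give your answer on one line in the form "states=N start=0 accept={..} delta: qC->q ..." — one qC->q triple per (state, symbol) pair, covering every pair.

Fold the examples into a partial DFA from state 0: repeatedly fix the first undefined (state, symbol) met by the shortest-then-alphabetical prefix, trying targets in increasing order and rejecting any under which an Accept and a Reject string meet in one state with the same remainder; add a state when all current targets are rejected. Accepting states are where Accept strings end.
a: 0a undefined. 0a->0: no, a/aa meet in 0. Open state 1: 0a->1.
b: 0b undefined. 0b->0: ok.
aa: 1a undefined. 1a->0: no, bb/aa meet in 0. 1a->1: no, a/aa meet in 1. Open state 2: 1a->2.
ab: 1b undefined. 1b->0: no, bb/babb meet in 0. 1b->1: no, a/babb meet in 1. 1b->2: ok.
aab: 2b undefined. 2b->0: no, bb/abbaab meet in 0. 2b->1: no, a/babb meet in 1. 2b->2: ok.
abba: 2a undefined. 2a->0: no, bb/baaab meet in 0. 2a->1: no, a/aabba meet in 1. 2a->2: ok.
All examples now run through 3 states with every (state, symbol) defined. Accept strings end in {0,1}, Reject strings end in {2}; accept={0,1}.

states=3 start=0 accept={0,1} delta: 0a->1 0b->0 1a->2 1b->2 2a->2 2b->2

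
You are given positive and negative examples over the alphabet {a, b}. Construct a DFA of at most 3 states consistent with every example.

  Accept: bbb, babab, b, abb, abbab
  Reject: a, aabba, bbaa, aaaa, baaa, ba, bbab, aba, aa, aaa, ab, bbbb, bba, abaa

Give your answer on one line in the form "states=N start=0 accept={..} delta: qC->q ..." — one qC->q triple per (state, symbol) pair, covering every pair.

states=3 start=0 accept={2} delta: 0a->1 0b->2 1a->0 1b->0 2a->0 2b->0

State merging on the prefix tree: take the shortest (then alphabetical) example prefix whose next move is undefined and point that move at state 0, else 1, else 2, ...; a target is out if some Accept/Reject pair would then sit in one state with the same input left (inseparable). If every existing state is out, open a new one.
a: 0a undefined. 0a->0: no, b/ab meet in 0 with "b" left. Open state 1: 0a->1.
b: 0b undefined. 0b->0: no, bbb/bbbb meet in 0. 0b->1: no, b/a meet in 1. Open state 2: 0b->2.
aa: 1a undefined. 1a->0: ok.
ab: 1b undefined. 1b->0: ok.
ba: 2a undefined. 2a->0: ok.
bb: 2b undefined. 2b->0: ok.
All examples now run through 3 states with every (state, symbol) defined. Accept strings end in {2}, Reject strings end in {0,1}; accept={2}.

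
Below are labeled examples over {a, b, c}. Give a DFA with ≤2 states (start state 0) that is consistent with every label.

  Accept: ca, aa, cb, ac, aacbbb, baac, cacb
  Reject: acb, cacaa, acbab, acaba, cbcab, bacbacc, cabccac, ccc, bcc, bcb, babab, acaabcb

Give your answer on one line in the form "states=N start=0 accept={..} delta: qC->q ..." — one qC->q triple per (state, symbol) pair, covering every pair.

State merging on the prefix tree: take the shortest (then alphabetical) example prefix whose next move is undefined and point that move at state 0, else 1, else 2, ...; a target is out if some Accept/Reject pair would then sit in one state with the same input left (inseparable). If every existing state is out, open a new one.
a: 0a undefined. 0a->0: no, cb/acb meet in 0 with "cb" left. Open state 1: 0a->1.
b: 0b undefined. 0b->0: no, cb/bcb meet in 0 with "cb" left. 0b->1: ok.
c: 0c undefined. 0c->0: no, cacb/acb meet in 1 with "cb" left. 0c->1: ok.
aa: 1a undefined. 1a->0: ok.
ac: 1c undefined. 1c->0: ok.
cb: 1b undefined. 1b->0: ok.
All examples now run through 2 states with every (state, symbol) defined. Accept strings end in {0}, Reject strings end in {1}; accept={0}.

states=2 start=0 accept={0} delta: 0a->1 0b->1 0c->1 1a->0 1b->0 1c->0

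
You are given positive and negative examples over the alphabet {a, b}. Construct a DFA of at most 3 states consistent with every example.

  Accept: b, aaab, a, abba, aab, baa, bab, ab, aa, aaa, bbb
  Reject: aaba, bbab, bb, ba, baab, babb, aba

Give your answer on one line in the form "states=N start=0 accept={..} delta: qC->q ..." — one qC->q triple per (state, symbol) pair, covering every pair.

Fold the examples into a partial DFA from state 0: repeatedly fix the first undefined (state, symbol) met by the shortest-then-alphabetical prefix, trying targets in increasing order and rejecting any under which an Accept and a Reject string meet in one state with the same remainder; add a state when all current targets are rejected. Accepting states are where Accept strings end.
a: 0a undefined. 0a->0: ok.
b: 0b undefined. 0b->0: no, b/aaba meet in 0. Open state 1: 0b->1.
ba: 1a undefined. 1a->0: no, b/baab meet in 1. 1a->1: no, b/aaba meet in 1. Open state 2: 1a->2.
bb: 1b undefined. 1b->0: no, b/bbab meet in 1. 1b->1: no, b/bb meet in 1. 1b->2: ok.
baa: 2a undefined. 2a->0: no, b/bbab meet in 1. 2a->1: ok.
bab: 2b undefined. 2b->0: no, b/babb meet in 1. 2b->1: ok.
All examples now run through 3 states with every (state, symbol) defined. Accept strings end in {0,1}, Reject strings end in {2}; accept={0,1}.

states=3 start=0 accept={0,1} delta: 0a->0 0b->1 1a->2 1b->2 2a->1 2b->1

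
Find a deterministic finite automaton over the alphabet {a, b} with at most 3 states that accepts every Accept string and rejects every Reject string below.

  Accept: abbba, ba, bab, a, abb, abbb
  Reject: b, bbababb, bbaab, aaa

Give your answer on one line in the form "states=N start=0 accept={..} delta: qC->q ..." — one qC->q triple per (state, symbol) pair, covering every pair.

Fold the examples into a partial DFA from state 0: repeatedly fix the first undefined (state, symbol) met by the shortest-then-alphabetical prefix, trying targets in increasing order and rejecting any under which an Accept and a Reject string meet in one state with the same remainder; add a state when all current targets are rejected. Accepting states are where Accept strings end.
a: 0a undefined. 0a->0: no, a/aaa meet in 0. Open state 1: 0a->1.
b: 0b undefined. 0b->0: ok.
aa: 1a undefined. 1a->0: no, ba/aaa meet in 1. 1a->1: no, ba/aaa meet in 1. Open state 2: 1a->2.
ab: 1b undefined. 1b->0: no, bab/b meet in 0. 1b->1: ok.
aaa: 2a undefined. 2a->0: ok.
bbaab: 2b undefined. 2b->0: ok.
All examples now run through 3 states with every (state, symbol) defined. Accept strings end in {1,2}, Reject strings end in {0}; accept={1,2}.

states=3 start=0 accept={1,2} delta: 0a->1 0b->0 1a->2 1b->1 2a->0 2b->0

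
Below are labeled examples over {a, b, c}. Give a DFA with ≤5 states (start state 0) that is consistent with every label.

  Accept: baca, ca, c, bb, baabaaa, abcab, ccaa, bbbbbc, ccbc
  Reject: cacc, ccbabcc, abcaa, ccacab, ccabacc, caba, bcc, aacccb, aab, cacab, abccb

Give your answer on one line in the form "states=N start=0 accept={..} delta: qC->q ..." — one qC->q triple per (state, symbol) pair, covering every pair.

states=5 start=0 accept={0,2,3} delta: 0a->0 0b->1 0c->2 1a->0 1b->0 1c->2 2a->3 2b->1 2c->4 3a->1 3b->3 3c->4 4a->2 4b->1 4c->4

Grow the machine one transition at a time. Run the examples from 0; the earliest place one falls off (shortest prefix, ties alphabetical) gets sent to the lowest-numbered state that keeps every Accept/Reject pair distinguishable — a pair clashes when both reach the same state with identical unread suffix — and to a fresh state only if none does.
a: 0a undefined. 0a->0: ok.
b: 0b undefined. 0b->0: no, bb/aab meet in 0. Open state 1: 0b->1.
c: 0c undefined. 0c->0: no, ca/cacc meet in 0. 0c->1: no, c/aab meet in 1. Open state 2: 0c->2.
ba: 1a undefined. 1a->0: ok.
bb: 1b undefined. 1b->0: ok.
bc: 1c undefined. 1c->0: no, c/bcc meet in 2. 1c->1: no, bb/abcaa meet in 0. 1c->2: ok.
ca: 2a undefined. 2a->0: no, baca/abcaa meet in 0. 2a->1: no, baca/aab meet in 1. 2a->2: no, baca/abcaa meet in 2. Open state 3: 2a->3.
cc: 2c undefined. 2c->0: no, bb/ccbabcc meet in 0. 2c->1: no, bb/abccb meet in 0. 2c->2: no, c/bcc meet in 2. 2c->3: no, baca/bcc meet in 3. Open state 4: 2c->4.
cab: 3b undefined. 3b->0: no, bb/caba meet in 0. 3b->1: no, bb/caba meet in 0. 3b->2: no, baca/caba meet in 3. 3b->3: ok.
cac: 3c undefined. 3c->0: no, c/cacc meet in 2. 3c->1: no, c/cacc meet in 2. 3c->2: no, baca/cacab meet in 3. 3c->3: no, baca/cacc meet in 3. 3c->4: ok.
cca: 4a undefined. 4a->0: no, baca/ccacab meet in 3. 4a->1: no, baca/ccacab meet in 3. 4a->2: ok.
ccb: 4b undefined. 4b->0: no, bb/abccb meet in 0. 4b->1: ok.
caba: 3a undefined. 3a->0: no, bb/abcaa meet in 0. 3a->1: ok.
cacc: 4c undefined. 4c->0: no, bb/cacc meet in 0. 4c->1: no, bb/aacccb meet in 0. 4c->2: no, c/cacc meet in 2. 4c->3: no, baca/cacc meet in 3. 4c->4: ok.
ccab: 2b undefined. 2b->0: no, bb/ccacab meet in 0. 2b->1: ok.
All examples now run through 5 states with every (state, symbol) defined. Accept strings end in {0,2,3}, Reject strings end in {1,4}; accept={0,2,3}.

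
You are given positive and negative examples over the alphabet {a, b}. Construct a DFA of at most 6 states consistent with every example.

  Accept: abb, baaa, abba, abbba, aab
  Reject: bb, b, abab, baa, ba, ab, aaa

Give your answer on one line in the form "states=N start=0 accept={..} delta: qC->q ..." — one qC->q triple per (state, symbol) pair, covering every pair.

Grow the machine one transition at a time. Run the examples from 0; the earliest place one falls off (shortest prefix, ties alphabetical) gets sent to the lowest-numbered state that keeps every Accept/Reject pair distinguishable — a pair clashes when both reach the same state with identical unread suffix — and to a fresh state only if none does.
a: 0a undefined. 0a->0: no, abb/bb meet in 0 with "bb" left. Open state 1: 0a->1.
b: 0b undefined. 0b->0: no, baaa/aaa meet in 1 with "aa" left. 0b->1: ok.
aa: 1a undefined. 1a->0: no, baaa/ba meet in 0. 1a->1: no, baaa/b meet in 1. Open state 2: 1a->2.
ab: 1b undefined. 1b->0: no, abb/b meet in 1. 1b->1: no, abb/bb meet in 1. 1b->2: ok.
aaa: 2a undefined. 2a->0: no, baaa/b meet in 1. 2a->1: no, baaa/bb meet in 2. 2a->2: no, abb/abab meet in 2 with "b" left. Open state 3: 2a->3.
aab: 2b undefined. 2b->0: no, abba/b meet in 1. 2b->1: no, abb/b meet in 1. 2b->2: no, abb/bb meet in 2. 2b->3: no, abb/baa meet in 3. Open state 4: 2b->4.
abab: 3b undefined. 3b->0: ok.
abba: 4a undefined. 4a->0: no, abba/abab meet in 0. 4a->1: no, abba/b meet in 1. 4a->2: no, abba/bb meet in 2. 4a->3: no, abba/baa meet in 3. 4a->4: ok.
abbb: 4b undefined. 4b->0: no, abbba/b meet in 1. 4b->1: no, abbba/bb meet in 2. 4b->2: no, abbba/baa meet in 3. 4b->3: ok.
baaa: 3a undefined. 3a->0: no, baaa/abab meet in 0. 3a->1: no, baaa/b meet in 1. 3a->2: no, baaa/bb meet in 2. 3a->3: no, baaa/baa meet in 3. 3a->4: ok.
All examples now run through 5 states with every (state, symbol) defined. Accept strings end in {4}, Reject strings end in {0,1,2,3}; accept={4}.

states=5 start=0 accept={4} delta: 0a->1 0b->1 1a->2 1b->2 2a->3 2b->4 3a->4 3b->0 4a->4 4b->3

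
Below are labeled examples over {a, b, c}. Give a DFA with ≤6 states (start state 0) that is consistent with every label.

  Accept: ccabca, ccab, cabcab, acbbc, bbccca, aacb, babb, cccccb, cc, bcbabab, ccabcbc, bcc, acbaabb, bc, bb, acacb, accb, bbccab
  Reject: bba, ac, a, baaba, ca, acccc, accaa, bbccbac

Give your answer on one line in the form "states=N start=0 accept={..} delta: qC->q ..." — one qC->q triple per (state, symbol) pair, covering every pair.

states=5 start=0 accept={2,3} delta: 0a->0 0b->1 0c->1 1a->0 1b->2 1c->2 2a->1 2b->2 2c->3 3a->2 3b->2 3c->4 4a->1 4b->0 4c->3

Fold the examples into a partial DFA from state 0: repeatedly fix the first undefined (state, symbol) met by the shortest-then-alphabetical prefix, trying targets in increasing order and rejecting any under which an Accept and a Reject string meet in one state with the same remainder; add a state when all current targets are rejected. Accepting states are where Accept strings end.
a: 0a undefined. 0a->0: ok.
b: 0b undefined. 0b->0: no, babb/bba meet in 0. Open state 1: 0b->1.
c: 0c undefined. 0c->0: no, cc/ac meet in 0. 0c->1: ok.
ba: 1a undefined. 1a->0: ok.
bb: 1b undefined. 1b->0: no, aacb/bba meet in 0. 1b->1: no, aacb/ac meet in 1. Open state 2: 1b->2.
bc: 1c undefined. 1c->0: no, ccabca/a meet in 0. 1c->1: no, ccabca/a meet in 0. 1c->2: ok.
bba: 2a undefined. 2a->0: no, ccabca/bba meet in 0. 2a->1: ok.
bbc: 2c undefined. 2c->0: no, ccabca/a meet in 0. 2c->1: no, ccabca/a meet in 0. 2c->2: no, ccabca/bba meet in 1. Open state 3: 2c->3.
bcb: 2b undefined. 2b->0: no, acbbc/bba meet in 1. 2b->1: no, bcbabab/bba meet in 1. 2b->2: ok.
bbcc: 3c undefined. 3c->0: no, bbccca/a meet in 0. 3c->1: no, ccab/bbccbac meet in 2. 3c->2: no, ccab/acccc meet in 2. 3c->3: no, acbbc/acccc meet in 3. Open state 4: 3c->4.
bbcca: 4a undefined. 4a->0: no, bbccab/bba meet in 1. 4a->1: ok.
bbccb: 4b undefined. 4b->0: ok.
bbccc: 4c undefined. 4c->0: no, bbccca/a meet in 0. 4c->1: no, bbccca/a meet in 0. 4c->2: no, bbccca/bba meet in 1. 4c->3: ok.
bbccca: 3a undefined. 3a->0: no, ccabca/a meet in 0. 3a->1: no, ccabca/bba meet in 1. 3a->2: ok.
ccabcb: 3b undefined. 3b->0: no, cccccb/a meet in 0. 3b->1: no, cccccb/bba meet in 1. 3b->2: ok.
All examples now run through 5 states with every (state, symbol) defined. Accept strings end in {2,3}, Reject strings end in {0,1,4}; accept={2,3}.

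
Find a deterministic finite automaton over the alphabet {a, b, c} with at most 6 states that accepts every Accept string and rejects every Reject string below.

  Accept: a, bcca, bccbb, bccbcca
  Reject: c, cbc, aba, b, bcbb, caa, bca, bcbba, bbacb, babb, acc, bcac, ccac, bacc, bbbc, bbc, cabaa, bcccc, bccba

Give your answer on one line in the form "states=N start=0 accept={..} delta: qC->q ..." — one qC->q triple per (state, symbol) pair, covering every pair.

Grow the machine one transition at a time. Run the examples from 0; the earliest place one falls off (shortest prefix, ties alphabetical) gets sent to the lowest-numbered state that keeps every Accept/Reject pair distinguishable — a pair clashes when both reach the same state with identical unread suffix — and to a fresh state only if none does.
a: 0a undefined. 0a->0: ok.
b: 0b undefined. 0b->0: no, a/aba meet in 0. Open state 1: 0b->1.
c: 0c undefined. 0c->0: no, a/c meet in 0. 0c->1: ok.
ba: 1a undefined. 1a->0: no, a/aba meet in 0. 1a->1: ok.
bb: 1b undefined. 1b->0: no, a/bbacb meet in 0. 1b->1: ok.
bc: 1c undefined. 1c->0: no, a/cbc meet in 0. 1c->1: no, bcca/c meet in 1. Open state 2: 1c->2.
bca: 2a undefined. 2a->0: no, a/bca meet in 0. 2a->1: ok.
bcb: 2b undefined. 2b->0: no, a/bbacb meet in 0. 2b->1: ok.
bcc: 2c undefined. 2c->0: no, a/bacc meet in 0. 2c->1: no, bcca/c meet in 1. 2c->2: no, bcca/c meet in 1. Open state 3: 2c->3.
bcca: 3a undefined. 3a->0: ok.
bccb: 3b undefined. 3b->0: no, a/bccba meet in 0. 3b->1: no, bccbb/c meet in 1. 3b->2: no, bccbb/c meet in 1. 3b->3: no, a/bccba meet in 0. Open state 4: 3b->4.
bccc: 3c undefined. 3c->0: ok.
bccba: 4a undefined. 4a->0: no, a/bccba meet in 0. 4a->1: ok.
bccbb: 4b undefined. 4b->0: ok.
bccbc: 4c undefined. 4c->0: no, bccbcca/c meet in 1. 4c->1: no, bccbcca/c meet in 1. 4c->2: ok.
All examples now run through 5 states with every (state, symbol) defined. Accept strings end in {0}, Reject strings end in {1,2,3}; accept={0}.

states=5 start=0 accept={0} delta: 0a->0 0b->1 0c->1 1a->1 1b->1 1c->2 2a->1 2b->1 2c->3 3a->0 3b->4 3c->0 4a->1 4b->0 4c->2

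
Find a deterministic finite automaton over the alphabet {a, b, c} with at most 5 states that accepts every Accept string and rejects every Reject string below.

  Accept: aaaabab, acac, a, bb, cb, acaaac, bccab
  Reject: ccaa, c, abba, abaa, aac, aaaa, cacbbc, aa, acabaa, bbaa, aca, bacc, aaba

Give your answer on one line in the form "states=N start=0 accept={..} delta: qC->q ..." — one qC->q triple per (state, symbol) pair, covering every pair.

states=4 start=0 accept={0,1} delta: 0a->1 0b->0 0c->2 1a->2 1b->1 1c->2 2a->3 2b->1 2c->2 3a->2 3b->0 3c->0

Grow the machine one transition at a time. Run the examples from 0; the earliest place one falls off (shortest prefix, ties alphabetical) gets sent to the lowest-numbered state that keeps every Accept/Reject pair distinguishable — a pair clashes when both reach the same state with identical unread suffix — and to a fresh state only if none does.
a: 0a undefined. 0a->0: no, a/aaaa meet in 0. Open state 1: 0a->1.
b: 0b undefined. 0b->0: ok.
c: 0c undefined. 0c->0: no, bb/c meet in 0. 0c->1: no, a/c meet in 1. Open state 2: 0c->2.
aa: 1a undefined. 1a->0: no, a/aaba meet in 1. 1a->1: no, a/aaaa meet in 1. 1a->2: ok.
ab: 1b undefined. 1b->0: no, a/abba meet in 1. 1b->1: ok.
ac: 1c undefined. 1c->0: no, a/aca meet in 1. 1c->1: no, acac/aac meet in 2 with "c" left. 1c->2: ok.
ca: 2a undefined. 2a->0: no, acac/c meet in 2. 2a->1: no, acac/c meet in 2. 2a->2: no, acac/aac meet in 2 with "c" left. Open state 3: 2a->3.
cb: 2b undefined. 2b->0: no, a/aaba meet in 1. 2b->1: ok.
cc: 2c undefined. 2c->0: no, bb/aac meet in 0. 2c->1: no, a/aac meet in 1. 2c->2: ok.
cac: 3c undefined. 3c->0: ok.
aaaa: 3a undefined. 3a->0: no, acac/ccaa meet in 0. 3a->1: no, aaaabab/ccaa meet in 1. 3a->2: ok.
acab: 3b undefined. 3b->0: ok.
All examples now run through 4 states with every (state, symbol) defined. Accept strings end in {0,1}, Reject strings end in {2,3}; accept={0,1}.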